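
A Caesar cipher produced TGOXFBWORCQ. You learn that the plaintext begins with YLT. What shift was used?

From the crib: T(19)−Y(24)=-5≡21, so the shift is 21.

21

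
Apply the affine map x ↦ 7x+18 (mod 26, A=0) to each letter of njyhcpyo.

fdepgtem

n(13): 7·13+18=109≡5 → f
j(9): 7·9+18=81≡3 → d
y(24): 7·24+18=186≡4 → e
h(7): 7·7+18=67≡15 → p
c(2): 7·2+18=32≡6 → g
p(15): 7·15+18=123≡19 → t
y(24): 7·24+18=186≡4 → e
o(14): 7·14+18=116≡12 → m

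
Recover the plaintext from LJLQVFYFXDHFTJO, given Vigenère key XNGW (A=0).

OWFUYSSJAQBJWWI

Repeat the key across the ciphertext: XNGWXNGWXNGWXNG
L(11)−X(23): -12≡14 → O
J(9)−N(13): -4≡22 → W
L(11)−G(6): 5 → F
Q(16)−W(22): -6≡20 → U
V(21)−X(23): -2≡24 → Y
F(5)−N(13): -8≡18 → S
Y(24)−G(6): 18 → S
F(5)−W(22): -17≡9 → J
X(23)−X(23): 0 → A
D(3)−N(13): -10≡16 → Q
H(7)−G(6): 1 → B
F(5)−W(22): -17≡9 → J
T(19)−X(23): -4≡22 → W
J(9)−N(13): -4≡22 → W
O(14)−G(6): 8 → I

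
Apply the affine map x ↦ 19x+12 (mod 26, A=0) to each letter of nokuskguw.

zsucquwco

n(13): 19·13+12=259≡25 → z
o(14): 19·14+12=278≡18 → s
k(10): 19·10+12=202≡20 → u
u(20): 19·20+12=392≡2 → c
s(18): 19·18+12=354≡16 → q
k(10): 19·10+12=202≡20 → u
g(6): 19·6+12=126≡22 → w
u(20): 19·20+12=392≡2 → c
w(22): 19·22+12=430≡14 → o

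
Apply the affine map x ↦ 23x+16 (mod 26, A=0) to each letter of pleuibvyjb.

p(15): 23·15+16=361≡23 → x
l(11): 23·11+16=269≡9 → j
e(4): 23·4+16=108≡4 → e
u(20): 23·20+16=476≡8 → i
i(8): 23·8+16=200≡18 → s
b(1): 23·1+16=39≡13 → n
v(21): 23·21+16=499≡5 → f
y(24): 23·24+16=568≡22 → w
j(9): 23·9+16=223≡15 → p
b(1): 23·1+16=39≡13 → n

xjeisnfwpn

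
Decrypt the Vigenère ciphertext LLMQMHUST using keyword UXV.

RORWPMAVY

Repeat the key across the ciphertext: UXVUXVUXV
L(11)−U(20): -9≡17 → R
L(11)−X(23): -12≡14 → O
M(12)−V(21): -9≡17 → R
Q(16)−U(20): -4≡22 → W
M(12)−X(23): -11≡15 → P
H(7)−V(21): -14≡12 → M
U(20)−U(20): 0 → A
S(18)−X(23): -5≡21 → V
T(19)−V(21): -2≡24 → Y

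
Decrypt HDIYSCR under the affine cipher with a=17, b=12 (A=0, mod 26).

PBMQIEL

The inverse of 17 mod 26 is 23, since 17·23=391≡1. Apply D(y)=23·(y−12) mod 26:
H(7): 23·(7−12)=-115≡15 → P
D(3): 23·(3−12)=-207≡1 → B
I(8): 23·(8−12)=-92≡12 → M
Y(24): 23·(24−12)=276≡16 → Q
S(18): 23·(18−12)=138≡8 → I
C(2): 23·(2−12)=-230≡4 → E
R(17): 23·(17−12)=115≡11 → L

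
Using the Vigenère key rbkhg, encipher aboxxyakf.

rcyedpbum

Repeat the key across the message: rbkhgrbkh
a(0)+r(17): 17 → r
b(1)+b(1): 2 → c
o(14)+k(10): 24 → y
x(23)+h(7): 30≡4 → e
x(23)+g(6): 29≡3 → d
y(24)+r(17): 41≡15 → p
a(0)+b(1): 1 → b
k(10)+k(10): 20 → u
f(5)+h(7): 12 → m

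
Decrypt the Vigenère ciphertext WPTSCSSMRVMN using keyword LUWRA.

LVXBCHYQAVBT

Repeat the key across the ciphertext: LUWRALUWRALU
W(22)−L(11): 11 → L
P(15)−U(20): -5≡21 → V
T(19)−W(22): -3≡23 → X
S(18)−R(17): 1 → B
C(2)−A(0): 2 → C
S(18)−L(11): 7 → H
S(18)−U(20): -2≡24 → Y
M(12)−W(22): -10≡16 → Q
R(17)−R(17): 0 → A
V(21)−A(0): 21 → V
M(12)−L(11): 1 → B
N(13)−U(20): -7≡19 → T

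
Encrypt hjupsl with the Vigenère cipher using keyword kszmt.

rbtblv

Repeat the key across the message: kszmtk
h(7)+k(10): 17 → r
j(9)+s(18): 27≡1 → b
u(20)+z(25): 45≡19 → t
p(15)+m(12): 27≡1 → b
s(18)+t(19): 37≡11 → l
l(11)+k(10): 21 → v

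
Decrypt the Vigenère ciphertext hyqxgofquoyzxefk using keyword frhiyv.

Repeat the key across the ciphertext: frhiyvfrhiyvfrhi
h(7)−f(5): 2 → c
y(24)−r(17): 7 → h
q(16)−h(7): 9 → j
x(23)−i(8): 15 → p
g(6)−y(24): -18≡8 → i
o(14)−v(21): -7≡19 → t
f(5)−f(5): 0 → a
q(16)−r(17): -1≡25 → z
u(20)−h(7): 13 → n
o(14)−i(8): 6 → g
y(24)−y(24): 0 → a
z(25)−v(21): 4 → e
x(23)−f(5): 18 → s
e(4)−r(17): -13≡13 → n
f(5)−h(7): -2≡24 → y
k(10)−i(8): 2 → c

chjpitazngaesnyc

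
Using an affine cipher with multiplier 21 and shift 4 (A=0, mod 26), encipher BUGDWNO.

ZIAPYRM

B(1): 21·1+4=25 → Z
U(20): 21·20+4=424≡8 → I
G(6): 21·6+4=130≡0 → A
D(3): 21·3+4=67≡15 → P
W(22): 21·22+4=466≡24 → Y
N(13): 21·13+4=277≡17 → R
O(14): 21·14+4=298≡12 → M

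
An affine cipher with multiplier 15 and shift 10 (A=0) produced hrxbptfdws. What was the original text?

The inverse of 15 mod 26 is 7, since 15·7=105≡1. Apply D(y)=7·(y−10) mod 26:
h(7): 7·(7−10)=-21≡5 → f
r(17): 7·(17−10)=49≡23 → x
x(23): 7·(23−10)=91≡13 → n
b(1): 7·(1−10)=-63≡15 → p
p(15): 7·(15−10)=35≡9 → j
t(19): 7·(19−10)=63≡11 → l
f(5): 7·(5−10)=-35≡17 → r
d(3): 7·(3−10)=-49≡3 → d
w(22): 7·(22−10)=84≡6 → g
s(18): 7·(18−10)=56≡4 → e

fxnpjlrdge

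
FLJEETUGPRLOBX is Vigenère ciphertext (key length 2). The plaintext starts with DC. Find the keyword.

CJ

Subtract each crib letter from the matching ciphertext letter (mod 26):
F(5)−D(3)=2 → C
L(11)−C(2)=9 → J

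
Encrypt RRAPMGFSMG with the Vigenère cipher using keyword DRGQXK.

UIGFJQIJSW

Repeat the key across the message: DRGQXKDRGQ
R(17)+D(3): 20 → U
R(17)+R(17): 34≡8 → I
A(0)+G(6): 6 → G
P(15)+Q(16): 31≡5 → F
M(12)+X(23): 35≡9 → J
G(6)+K(10): 16 → Q
F(5)+D(3): 8 → I
S(18)+R(17): 35≡9 → J
M(12)+G(6): 18 → S
G(6)+Q(16): 22 → W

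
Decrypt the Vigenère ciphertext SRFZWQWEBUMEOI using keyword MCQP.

GPPKKOGPPSWPCG

Repeat the key across the ciphertext: MCQPMCQPMCQPMC
S(18)−M(12): 6 → G
R(17)−C(2): 15 → P
F(5)−Q(16): -11≡15 → P
Z(25)−P(15): 10 → K
W(22)−M(12): 10 → K
Q(16)−C(2): 14 → O
W(22)−Q(16): 6 → G
E(4)−P(15): -11≡15 → P
B(1)−M(12): -11≡15 → P
U(20)−C(2): 18 → S
M(12)−Q(16): -4≡22 → W
E(4)−P(15): -11≡15 → P
O(14)−M(12): 2 → C
I(8)−C(2): 6 → G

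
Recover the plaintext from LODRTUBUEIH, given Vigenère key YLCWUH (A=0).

Repeat the key across the ciphertext: YLCWUHYLCWU
L(11)−Y(24): -13≡13 → N
O(14)−L(11): 3 → D
D(3)−C(2): 1 → B
R(17)−W(22): -5≡21 → V
T(19)−U(20): -1≡25 → Z
U(20)−H(7): 13 → N
B(1)−Y(24): -23≡3 → D
U(20)−L(11): 9 → J
E(4)−C(2): 2 → C
I(8)−W(22): -14≡12 → M
H(7)−U(20): -13≡13 → N

NDBVZNDJCMN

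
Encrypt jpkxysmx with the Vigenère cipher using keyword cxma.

Repeat the key across the message: cxmacxma
j(9)+c(2): 11 → l
p(15)+x(23): 38≡12 → m
k(10)+m(12): 22 → w
x(23)+a(0): 23 → x
y(24)+c(2): 26≡0 → a
s(18)+x(23): 41≡15 → p
m(12)+m(12): 24 → y
x(23)+a(0): 23 → x

lmwxapyx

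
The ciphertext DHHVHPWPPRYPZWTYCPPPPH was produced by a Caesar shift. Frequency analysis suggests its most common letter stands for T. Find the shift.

The most frequent ciphertext letter is P (appears 8 times).
P is position 15; T is position 19.
Shift = -4≡22.

22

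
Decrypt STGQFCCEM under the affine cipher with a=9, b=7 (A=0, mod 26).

HKXBULLRP

The inverse of 9 mod 26 is 3, since 9·3=27≡1. Apply D(y)=3·(y−7) mod 26:
S(18): 3·(18−7)=33≡7 → H
T(19): 3·(19−7)=36≡10 → K
G(6): 3·(6−7)=-3≡23 → X
Q(16): 3·(16−7)=27≡1 → B
F(5): 3·(5−7)=-6≡20 → U
C(2): 3·(2−7)=-15≡11 → L
C(2): 3·(2−7)=-15≡11 → L
E(4): 3·(4−7)=-9≡17 → R
M(12): 3·(12−7)=15 → P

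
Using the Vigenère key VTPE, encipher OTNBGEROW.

Repeat the key across the message: VTPEVTPEV
O(14)+V(21): 35≡9 → J
T(19)+T(19): 38≡12 → M
N(13)+P(15): 28≡2 → C
B(1)+E(4): 5 → F
G(6)+V(21): 27≡1 → B
E(4)+T(19): 23 → X
R(17)+P(15): 32≡6 → G
O(14)+E(4): 18 → S
W(22)+V(21): 43≡17 → R

JMCFBXGSR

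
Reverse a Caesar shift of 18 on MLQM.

UTYU

M(12): 12−18=-6≡20 → U
L(11): 11−18=-7≡19 → T
Q(16): 16−18=-2≡24 → Y
M(12): 12−18=-6≡20 → U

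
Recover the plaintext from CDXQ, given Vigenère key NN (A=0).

Repeat the key across the ciphertext: NNNN
C(2)−N(13): -11≡15 → P
D(3)−N(13): -10≡16 → Q
X(23)−N(13): 10 → K
Q(16)−N(13): 3 → D

PQKD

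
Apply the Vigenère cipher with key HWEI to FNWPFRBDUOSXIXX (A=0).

Repeat the key across the message: HWEIHWEIHWEIHWE
F(5)+H(7): 12 → M
N(13)+W(22): 35≡9 → J
W(22)+E(4): 26≡0 → A
P(15)+I(8): 23 → X
F(5)+H(7): 12 → M
R(17)+W(22): 39≡13 → N
B(1)+E(4): 5 → F
D(3)+I(8): 11 → L
U(20)+H(7): 27≡1 → B
O(14)+W(22): 36≡10 → K
S(18)+E(4): 22 → W
X(23)+I(8): 31≡5 → F
I(8)+H(7): 15 → P
X(23)+W(22): 45≡19 → T
X(23)+E(4): 27≡1 → B

MJAXMNFLBKWFPTB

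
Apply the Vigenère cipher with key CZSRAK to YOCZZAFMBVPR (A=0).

ANUQZKHLTMPB

Repeat the key across the message: CZSRAKCZSRAK
Y(24)+C(2): 26≡0 → A
O(14)+Z(25): 39≡13 → N
C(2)+S(18): 20 → U
Z(25)+R(17): 42≡16 → Q
Z(25)+A(0): 25 → Z
A(0)+K(10): 10 → K
F(5)+C(2): 7 → H
M(12)+Z(25): 37≡11 → L
B(1)+S(18): 19 → T
V(21)+R(17): 38≡12 → M
P(15)+A(0): 15 → P
R(17)+K(10): 27≡1 → B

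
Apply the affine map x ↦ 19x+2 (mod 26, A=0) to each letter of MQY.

M(12): 19·12+2=230≡22 → W
Q(16): 19·16+2=306≡20 → U
Y(24): 19·24+2=458≡16 → Q

WUQ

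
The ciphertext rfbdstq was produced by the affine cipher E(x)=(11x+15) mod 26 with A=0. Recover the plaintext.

msugfyt

The inverse of 11 mod 26 is 19, since 11·19=209≡1. Apply D(y)=19·(y−15) mod 26:
r(17): 19·(17−15)=38≡12 → m
f(5): 19·(5−15)=-190≡18 → s
b(1): 19·(1−15)=-266≡20 → u
d(3): 19·(3−15)=-228≡6 → g
s(18): 19·(18−15)=57≡5 → f
t(19): 19·(19−15)=76≡24 → y
q(16): 19·(16−15)=19 → t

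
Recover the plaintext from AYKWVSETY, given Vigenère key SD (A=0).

IVSTDPMQG

Repeat the key across the ciphertext: SDSDSDSDS
A(0)−S(18): -18≡8 → I
Y(24)−D(3): 21 → V
K(10)−S(18): -8≡18 → S
W(22)−D(3): 19 → T
V(21)−S(18): 3 → D
S(18)−D(3): 15 → P
E(4)−S(18): -14≡12 → M
T(19)−D(3): 16 → Q
Y(24)−S(18): 6 → G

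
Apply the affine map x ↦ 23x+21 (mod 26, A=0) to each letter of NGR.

N(13): 23·13+21=320≡8 → I
G(6): 23·6+21=159≡3 → D
R(17): 23·17+21=412≡22 → W

IDW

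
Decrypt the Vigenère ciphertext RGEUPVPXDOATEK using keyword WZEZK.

Repeat the key across the ciphertext: WZEZKWZEZKWZEZ
R(17)−W(22): -5≡21 → V
G(6)−Z(25): -19≡7 → H
E(4)−E(4): 0 → A
U(20)−Z(25): -5≡21 → V
P(15)−K(10): 5 → F
V(21)−W(22): -1≡25 → Z
P(15)−Z(25): -10≡16 → Q
X(23)−E(4): 19 → T
D(3)−Z(25): -22≡4 → E
O(14)−K(10): 4 → E
A(0)−W(22): -22≡4 → E
T(19)−Z(25): -6≡20 → U
E(4)−E(4): 0 → A
K(10)−Z(25): -15≡11 → L

VHAVFZQTEEEUAL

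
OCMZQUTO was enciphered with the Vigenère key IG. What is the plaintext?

Repeat the key across the ciphertext: IGIGIGIG
O(14)−I(8): 6 → G
C(2)−G(6): -4≡22 → W
M(12)−I(8): 4 → E
Z(25)−G(6): 19 → T
Q(16)−I(8): 8 → I
U(20)−G(6): 14 → O
T(19)−I(8): 11 → L
O(14)−G(6): 8 → I

GWETIOLI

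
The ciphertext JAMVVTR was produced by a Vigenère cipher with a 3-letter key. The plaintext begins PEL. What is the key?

Subtract each crib letter from the matching ciphertext letter (mod 26):
J(9)−P(15)=-6≡20 → U
A(0)−E(4)=-4≡22 → W
M(12)−L(11)=1 → B

UWB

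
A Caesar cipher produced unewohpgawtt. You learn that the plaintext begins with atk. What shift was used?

From the crib: u(20)−a(0)=20, so the shift is 20.

20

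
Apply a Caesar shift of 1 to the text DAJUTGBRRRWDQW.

D(3): 3+1=4 → E
A(0): 0+1=1 → B
J(9): 9+1=10 → K
U(20): 20+1=21 → V
T(19): 19+1=20 → U
G(6): 6+1=7 → H
B(1): 1+1=2 → C
R(17): 17+1=18 → S
R(17): 17+1=18 → S
R(17): 17+1=18 → S
W(22): 22+1=23 → X
D(3): 3+1=4 → E
Q(16): 16+1=17 → R
W(22): 22+1=23 → X

EBKVUHCSSSXERX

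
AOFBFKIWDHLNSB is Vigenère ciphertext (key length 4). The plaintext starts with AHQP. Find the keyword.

AHPM

Subtract each crib letter from the matching ciphertext letter (mod 26):
A(0)−A(0)=0 → A
O(14)−H(7)=7 → H
F(5)−Q(16)=-11≡15 → P
B(1)−P(15)=-14≡12 → M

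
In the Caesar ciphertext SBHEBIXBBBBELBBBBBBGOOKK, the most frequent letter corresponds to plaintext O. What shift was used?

13

The most frequent ciphertext letter is B (appears 12 times).
B is position 1; O is position 14.
Shift = -13≡13.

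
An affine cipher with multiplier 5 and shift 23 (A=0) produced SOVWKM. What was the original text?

The inverse of 5 mod 26 is 21, since 5·21=105≡1. Apply D(y)=21·(y−23) mod 26:
S(18): 21·(18−23)=-105≡25 → Z
O(14): 21·(14−23)=-189≡19 → T
V(21): 21·(21−23)=-42≡10 → K
W(22): 21·(22−23)=-21≡5 → F
K(10): 21·(10−23)=-273≡13 → N
M(12): 21·(12−23)=-231≡3 → D

ZTKFND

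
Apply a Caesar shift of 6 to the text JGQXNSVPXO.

PMWDTYBVDU

J(9): 9+6=15 → P
G(6): 6+6=12 → M
Q(16): 16+6=22 → W
X(23): 23+6=29≡3 → D
N(13): 13+6=19 → T
S(18): 18+6=24 → Y
V(21): 21+6=27≡1 → B
P(15): 15+6=21 → V
X(23): 23+6=29≡3 → D
O(14): 14+6=20 → U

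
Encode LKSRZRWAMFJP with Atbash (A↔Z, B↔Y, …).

L(11) → O(14)
K(10) → P(15)
S(18) → H(7)
R(17) → I(8)
Z(25) → A(0)
R(17) → I(8)
W(22) → D(3)
A(0) → Z(25)
M(12) → N(13)
F(5) → U(20)
J(9) → Q(16)
P(15) → K(10)

OPHIAIDZNUQK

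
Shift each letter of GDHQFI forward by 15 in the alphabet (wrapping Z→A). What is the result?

VSWFUX

G(6): 6+15=21 → V
D(3): 3+15=18 → S
H(7): 7+15=22 → W
Q(16): 16+15=31≡5 → F
F(5): 5+15=20 → U
I(8): 8+15=23 → X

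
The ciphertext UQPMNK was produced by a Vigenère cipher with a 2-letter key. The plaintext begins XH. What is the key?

Subtract each crib letter from the matching ciphertext letter (mod 26):
U(20)−X(23)=-3≡23 → X
Q(16)−H(7)=9 → J

XJ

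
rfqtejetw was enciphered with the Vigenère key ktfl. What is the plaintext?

hmliuqzim

Repeat the key across the ciphertext: ktflktflk
r(17)−k(10): 7 → h
f(5)−t(19): -14≡12 → m
q(16)−f(5): 11 → l
t(19)−l(11): 8 → i
e(4)−k(10): -6≡20 → u
j(9)−t(19): -10≡16 → q
e(4)−f(5): -1≡25 → z
t(19)−l(11): 8 → i
w(22)−k(10): 12 → m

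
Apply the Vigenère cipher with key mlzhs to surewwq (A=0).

efqloib

Repeat the key across the message: mlzhsml
s(18)+m(12): 30≡4 → e
u(20)+l(11): 31≡5 → f
r(17)+z(25): 42≡16 → q
e(4)+h(7): 11 → l
w(22)+s(18): 40≡14 → o
w(22)+m(12): 34≡8 → i
q(16)+l(11): 27≡1 → b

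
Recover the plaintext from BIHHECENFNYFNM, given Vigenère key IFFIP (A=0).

TDCZPUZIXYQAIE

Repeat the key across the ciphertext: IFFIPIFFIPIFFI
B(1)−I(8): -7≡19 → T
I(8)−F(5): 3 → D
H(7)−F(5): 2 → C
H(7)−I(8): -1≡25 → Z
E(4)−P(15): -11≡15 → P
C(2)−I(8): -6≡20 → U
E(4)−F(5): -1≡25 → Z
N(13)−F(5): 8 → I
F(5)−I(8): -3≡23 → X
N(13)−P(15): -2≡24 → Y
Y(24)−I(8): 16 → Q
F(5)−F(5): 0 → A
N(13)−F(5): 8 → I
M(12)−I(8): 4 → E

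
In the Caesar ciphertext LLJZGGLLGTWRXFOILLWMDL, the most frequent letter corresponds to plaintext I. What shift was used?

The most frequent ciphertext letter is L (appears 7 times).
L is position 11; I is position 8.
Shift = 3.

3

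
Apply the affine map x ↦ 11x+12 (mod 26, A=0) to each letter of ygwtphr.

y(24): 11·24+12=276≡16 → q
g(6): 11·6+12=78≡0 → a
w(22): 11·22+12=254≡20 → u
t(19): 11·19+12=221≡13 → n
p(15): 11·15+12=177≡21 → v
h(7): 11·7+12=89≡11 → l
r(17): 11·17+12=199≡17 → r

qaunvlr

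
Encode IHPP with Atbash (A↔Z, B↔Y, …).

I(8) → R(17)
H(7) → S(18)
P(15) → K(10)
P(15) → K(10)

RSKK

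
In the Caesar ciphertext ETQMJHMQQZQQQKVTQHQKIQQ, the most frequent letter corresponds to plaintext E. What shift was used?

The most frequent ciphertext letter is Q (appears 10 times).
Q is position 16; E is position 4.
Shift = 12.

12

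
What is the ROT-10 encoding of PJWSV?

ZTGCF

P(15): 15+10=25 → Z
J(9): 9+10=19 → T
W(22): 22+10=32≡6 → G
S(18): 18+10=28≡2 → C
V(21): 21+10=31≡5 → F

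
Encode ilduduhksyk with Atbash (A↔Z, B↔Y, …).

i(8) → r(17)
l(11) → o(14)
d(3) → w(22)
u(20) → f(5)
d(3) → w(22)
u(20) → f(5)
h(7) → s(18)
k(10) → p(15)
s(18) → h(7)
y(24) → b(1)
k(10) → p(15)

rowfwfsphbp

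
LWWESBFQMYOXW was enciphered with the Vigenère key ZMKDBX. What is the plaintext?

Repeat the key across the ciphertext: ZMKDBXZMKDBXZ
L(11)−Z(25): -14≡12 → M
W(22)−M(12): 10 → K
W(22)−K(10): 12 → M
E(4)−D(3): 1 → B
S(18)−B(1): 17 → R
B(1)−X(23): -22≡4 → E
F(5)−Z(25): -20≡6 → G
Q(16)−M(12): 4 → E
M(12)−K(10): 2 → C
Y(24)−D(3): 21 → V
O(14)−B(1): 13 → N
X(23)−X(23): 0 → A
W(22)−Z(25): -3≡23 → X

MKMBREGECVNAX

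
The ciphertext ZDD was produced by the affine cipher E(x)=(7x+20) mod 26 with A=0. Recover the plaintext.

The inverse of 7 mod 26 is 15, since 7·15=105≡1. Apply D(y)=15·(y−20) mod 26:
Z(25): 15·(25−20)=75≡23 → X
D(3): 15·(3−20)=-255≡5 → F
D(3): 15·(3−20)=-255≡5 → F

XFF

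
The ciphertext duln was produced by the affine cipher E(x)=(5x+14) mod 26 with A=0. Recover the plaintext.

dwpf

The inverse of 5 mod 26 is 21, since 5·21=105≡1. Apply D(y)=21·(y−14) mod 26:
d(3): 21·(3−14)=-231≡3 → d
u(20): 21·(20−14)=126≡22 → w
l(11): 21·(11−14)=-63≡15 → p
n(13): 21·(13−14)=-21≡5 → f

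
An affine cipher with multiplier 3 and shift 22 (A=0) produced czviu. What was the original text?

The inverse of 3 mod 26 is 9, since 3·9=27≡1. Apply D(y)=9·(y−22) mod 26:
c(2): 9·(2−22)=-180≡2 → c
z(25): 9·(25−22)=27≡1 → b
v(21): 9·(21−22)=-9≡17 → r
i(8): 9·(8−22)=-126≡4 → e
u(20): 9·(20−22)=-18≡8 → i

cbrei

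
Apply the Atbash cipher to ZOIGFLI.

Z(25) → A(0)
O(14) → L(11)
I(8) → R(17)
G(6) → T(19)
F(5) → U(20)
L(11) → O(14)
I(8) → R(17)

ALRTUOR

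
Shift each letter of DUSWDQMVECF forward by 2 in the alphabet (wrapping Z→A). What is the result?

FWUYFSOXGEH

D(3): 3+2=5 → F
U(20): 20+2=22 → W
S(18): 18+2=20 → U
W(22): 22+2=24 → Y
D(3): 3+2=5 → F
Q(16): 16+2=18 → S
M(12): 12+2=14 → O
V(21): 21+2=23 → X
E(4): 4+2=6 → G
C(2): 2+2=4 → E
F(5): 5+2=7 → H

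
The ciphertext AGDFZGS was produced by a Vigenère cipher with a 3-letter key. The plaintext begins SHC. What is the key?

IZB

Subtract each crib letter from the matching ciphertext letter (mod 26):
A(0)−S(18)=-18≡8 → I
G(6)−H(7)=-1≡25 → Z
D(3)−C(2)=1 → B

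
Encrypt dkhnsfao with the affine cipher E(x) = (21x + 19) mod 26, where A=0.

d(3): 21·3+19=82≡4 → e
k(10): 21·10+19=229≡21 → v
h(7): 21·7+19=166≡10 → k
n(13): 21·13+19=292≡6 → g
s(18): 21·18+19=397≡7 → h
f(5): 21·5+19=124≡20 → u
a(0): 21·0+19=19 → t
o(14): 21·14+19=313≡1 → b

evkghutb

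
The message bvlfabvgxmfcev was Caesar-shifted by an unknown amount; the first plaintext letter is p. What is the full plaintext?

From the crib: b(1)−p(15)=-14≡12, so the shift is 12.
Subtract 12 from each ciphertext letter:
b(1): 1−12=-11≡15 → p
v(21): 21−12=9 → j
l(11): 11−12=-1≡25 → z
f(5): 5−12=-7≡19 → t
a(0): 0−12=-12≡14 → o
b(1): 1−12=-11≡15 → p
v(21): 21−12=9 → j
g(6): 6−12=-6≡20 → u
x(23): 23−12=11 → l
m(12): 12−12=0 → a
f(5): 5−12=-7≡19 → t
c(2): 2−12=-10≡16 → q
e(4): 4−12=-8≡18 → s
v(21): 21−12=9 → j

pjztopjulatqsj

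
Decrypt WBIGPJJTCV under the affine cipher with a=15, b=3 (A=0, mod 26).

The inverse of 15 mod 26 is 7, since 15·7=105≡1. Apply D(y)=7·(y−3) mod 26:
W(22): 7·(22−3)=133≡3 → D
B(1): 7·(1−3)=-14≡12 → M
I(8): 7·(8−3)=35≡9 → J
G(6): 7·(6−3)=21 → V
P(15): 7·(15−3)=84≡6 → G
J(9): 7·(9−3)=42≡16 → Q
J(9): 7·(9−3)=42≡16 → Q
T(19): 7·(19−3)=112≡8 → I
C(2): 7·(2−3)=-7≡19 → T
V(21): 7·(21−3)=126≡22 → W

DMJVGQQITW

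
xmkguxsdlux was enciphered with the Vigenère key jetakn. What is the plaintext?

Repeat the key across the ciphertext: jetaknjetak
x(23)−j(9): 14 → o
m(12)−e(4): 8 → i
k(10)−t(19): -9≡17 → r
g(6)−a(0): 6 → g
u(20)−k(10): 10 → k
x(23)−n(13): 10 → k
s(18)−j(9): 9 → j
d(3)−e(4): -1≡25 → z
l(11)−t(19): -8≡18 → s
u(20)−a(0): 20 → u
x(23)−k(10): 13 → n

oirgkkjzsun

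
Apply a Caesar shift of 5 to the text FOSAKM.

F(5): 5+5=10 → K
O(14): 14+5=19 → T
S(18): 18+5=23 → X
A(0): 0+5=5 → F
K(10): 10+5=15 → P
M(12): 12+5=17 → R

KTXFPR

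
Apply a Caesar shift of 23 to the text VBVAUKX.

V(21): 21+23=44≡18 → S
B(1): 1+23=24 → Y
V(21): 21+23=44≡18 → S
A(0): 0+23=23 → X
U(20): 20+23=43≡17 → R
K(10): 10+23=33≡7 → H
X(23): 23+23=46≡20 → U

SYSXRHU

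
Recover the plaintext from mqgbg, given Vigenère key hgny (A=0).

Repeat the key across the ciphertext: hgnyh
m(12)−h(7): 5 → f
q(16)−g(6): 10 → k
g(6)−n(13): -7≡19 → t
b(1)−y(24): -23≡3 → d
g(6)−h(7): -1≡25 → z

fktdz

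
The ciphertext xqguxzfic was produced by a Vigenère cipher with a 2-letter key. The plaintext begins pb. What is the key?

ip

Subtract each crib letter from the matching ciphertext letter (mod 26):
x(23)−p(15)=8 → i
q(16)−b(1)=15 → p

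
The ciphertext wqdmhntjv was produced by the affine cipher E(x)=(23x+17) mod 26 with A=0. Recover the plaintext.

hjwtmkiuq

The inverse of 23 mod 26 is 17, since 23·17=391≡1. Apply D(y)=17·(y−17) mod 26:
w(22): 17·(22−17)=85≡7 → h
q(16): 17·(16−17)=-17≡9 → j
d(3): 17·(3−17)=-238≡22 → w
m(12): 17·(12−17)=-85≡19 → t
h(7): 17·(7−17)=-170≡12 → m
n(13): 17·(13−17)=-68≡10 → k
t(19): 17·(19−17)=34≡8 → i
j(9): 17·(9−17)=-136≡20 → u
v(21): 17·(21−17)=68≡16 → q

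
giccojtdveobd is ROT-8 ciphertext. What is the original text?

yauugblvnwgtv

g(6): 6−8=-2≡24 → y
i(8): 8−8=0 → a
c(2): 2−8=-6≡20 → u
c(2): 2−8=-6≡20 → u
o(14): 14−8=6 → g
j(9): 9−8=1 → b
t(19): 19−8=11 → l
d(3): 3−8=-5≡21 → v
v(21): 21−8=13 → n
e(4): 4−8=-4≡22 → w
o(14): 14−8=6 → g
b(1): 1−8=-7≡19 → t
d(3): 3−8=-5≡21 → v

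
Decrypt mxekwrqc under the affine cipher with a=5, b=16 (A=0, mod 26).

The inverse of 5 mod 26 is 21, since 5·21=105≡1. Apply D(y)=21·(y−16) mod 26:
m(12): 21·(12−16)=-84≡20 → u
x(23): 21·(23−16)=147≡17 → r
e(4): 21·(4−16)=-252≡8 → i
k(10): 21·(10−16)=-126≡4 → e
w(22): 21·(22−16)=126≡22 → w
r(17): 21·(17−16)=21 → v
q(16): 21·(16−16)=0 → a
c(2): 21·(2−16)=-294≡18 → s

uriewvas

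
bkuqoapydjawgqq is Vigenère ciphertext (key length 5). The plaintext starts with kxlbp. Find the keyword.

rnjpz

Subtract each crib letter from the matching ciphertext letter (mod 26):
b(1)−k(10)=-9≡17 → r
k(10)−x(23)=-13≡13 → n
u(20)−l(11)=9 → j
q(16)−b(1)=15 → p
o(14)−p(15)=-1≡25 → z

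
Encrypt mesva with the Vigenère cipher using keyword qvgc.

czyxq

Repeat the key across the message: qvgcq
m(12)+q(16): 28≡2 → c
e(4)+v(21): 25 → z
s(18)+g(6): 24 → y
v(21)+c(2): 23 → x
a(0)+q(16): 16 → q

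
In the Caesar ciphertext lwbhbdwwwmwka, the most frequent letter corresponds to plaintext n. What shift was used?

The most frequent ciphertext letter is w (appears 5 times).
w is position 22; n is position 13.
Shift = 9.

9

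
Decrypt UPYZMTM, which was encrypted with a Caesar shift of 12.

U(20): 20−12=8 → I
P(15): 15−12=3 → D
Y(24): 24−12=12 → M
Z(25): 25−12=13 → N
M(12): 12−12=0 → A
T(19): 19−12=7 → H
M(12): 12−12=0 → A

IDMNAHA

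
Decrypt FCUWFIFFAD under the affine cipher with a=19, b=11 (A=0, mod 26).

The inverse of 19 mod 26 is 11, since 19·11=209≡1. Apply D(y)=11·(y−11) mod 26:
F(5): 11·(5−11)=-66≡12 → M
C(2): 11·(2−11)=-99≡5 → F
U(20): 11·(20−11)=99≡21 → V
W(22): 11·(22−11)=121≡17 → R
F(5): 11·(5−11)=-66≡12 → M
I(8): 11·(8−11)=-33≡19 → T
F(5): 11·(5−11)=-66≡12 → M
F(5): 11·(5−11)=-66≡12 → M
A(0): 11·(0−11)=-121≡9 → J
D(3): 11·(3−11)=-88≡16 → Q

MFVRMTMMJQ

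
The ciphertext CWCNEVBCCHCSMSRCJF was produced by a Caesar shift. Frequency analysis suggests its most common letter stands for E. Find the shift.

The most frequent ciphertext letter is C (appears 6 times).
C is position 2; E is position 4.
Shift = -2≡24.

24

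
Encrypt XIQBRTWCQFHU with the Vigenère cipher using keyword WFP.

Repeat the key across the message: WFPWFPWFPWFP
X(23)+W(22): 45≡19 → T
I(8)+F(5): 13 → N
Q(16)+P(15): 31≡5 → F
B(1)+W(22): 23 → X
R(17)+F(5): 22 → W
T(19)+P(15): 34≡8 → I
W(22)+W(22): 44≡18 → S
C(2)+F(5): 7 → H
Q(16)+P(15): 31≡5 → F
F(5)+W(22): 27≡1 → B
H(7)+F(5): 12 → M
U(20)+P(15): 35≡9 → J

TNFXWISHFBMJ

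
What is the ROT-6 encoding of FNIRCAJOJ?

F(5): 5+6=11 → L
N(13): 13+6=19 → T
I(8): 8+6=14 → O
R(17): 17+6=23 → X
C(2): 2+6=8 → I
A(0): 0+6=6 → G
J(9): 9+6=15 → P
O(14): 14+6=20 → U
J(9): 9+6=15 → P

LTOXIGPUP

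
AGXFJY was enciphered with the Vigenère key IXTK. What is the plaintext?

SJEVBB

Repeat the key across the ciphertext: IXTKIX
A(0)−I(8): -8≡18 → S
G(6)−X(23): -17≡9 → J
X(23)−T(19): 4 → E
F(5)−K(10): -5≡21 → V
J(9)−I(8): 1 → B
Y(24)−X(23): 1 → B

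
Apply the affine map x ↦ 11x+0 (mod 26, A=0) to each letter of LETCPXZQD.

L(11): 11·11+0=121≡17 → R
E(4): 11·4+0=44≡18 → S
T(19): 11·19+0=209≡1 → B
C(2): 11·2+0=22 → W
P(15): 11·15+0=165≡9 → J
X(23): 11·23+0=253≡19 → T
Z(25): 11·25+0=275≡15 → P
Q(16): 11·16+0=176≡20 → U
D(3): 11·3+0=33≡7 → H

RSBWJTPUH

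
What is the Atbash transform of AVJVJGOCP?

A(0) → Z(25)
V(21) → E(4)
J(9) → Q(16)
V(21) → E(4)
J(9) → Q(16)
G(6) → T(19)
O(14) → L(11)
C(2) → X(23)
P(15) → K(10)

ZEQEQTLXK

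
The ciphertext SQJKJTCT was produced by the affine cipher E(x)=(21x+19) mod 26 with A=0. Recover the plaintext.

The inverse of 21 mod 26 is 5, since 21·5=105≡1. Apply D(y)=5·(y−19) mod 26:
S(18): 5·(18−19)=-5≡21 → V
Q(16): 5·(16−19)=-15≡11 → L
J(9): 5·(9−19)=-50≡2 → C
K(10): 5·(10−19)=-45≡7 → H
J(9): 5·(9−19)=-50≡2 → C
T(19): 5·(19−19)=0 → A
C(2): 5·(2−19)=-85≡19 → T
T(19): 5·(19−19)=0 → A

VLCHCATA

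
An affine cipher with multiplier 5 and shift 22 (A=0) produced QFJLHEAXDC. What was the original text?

EHNDXMGVRW

The inverse of 5 mod 26 is 21, since 5·21=105≡1. Apply D(y)=21·(y−22) mod 26:
Q(16): 21·(16−22)=-126≡4 → E
F(5): 21·(5−22)=-357≡7 → H
J(9): 21·(9−22)=-273≡13 → N
L(11): 21·(11−22)=-231≡3 → D
H(7): 21·(7−22)=-315≡23 → X
E(4): 21·(4−22)=-378≡12 → M
A(0): 21·(0−22)=-462≡6 → G
X(23): 21·(23−22)=21 → V
D(3): 21·(3−22)=-399≡17 → R
C(2): 21·(2−22)=-420≡22 → W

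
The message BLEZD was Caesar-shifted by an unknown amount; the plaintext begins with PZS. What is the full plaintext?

PZSNR

From the crib: B(1)−P(15)=-14≡12, so the shift is 12.
Subtract 12 from each ciphertext letter:
B(1): 1−12=-11≡15 → P
L(11): 11−12=-1≡25 → Z
E(4): 4−12=-8≡18 → S
Z(25): 25−12=13 → N
D(3): 3−12=-9≡17 → R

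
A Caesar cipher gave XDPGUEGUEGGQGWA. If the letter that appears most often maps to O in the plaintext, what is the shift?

18

The most frequent ciphertext letter is G (appears 5 times).
G is position 6; O is position 14.
Shift = -8≡18.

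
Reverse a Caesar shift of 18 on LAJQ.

TIRY

L(11): 11−18=-7≡19 → T
A(0): 0−18=-18≡8 → I
J(9): 9−18=-9≡17 → R
Q(16): 16−18=-2≡24 → Y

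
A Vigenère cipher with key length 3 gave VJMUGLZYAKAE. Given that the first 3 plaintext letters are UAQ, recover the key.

BJW

Subtract each crib letter from the matching ciphertext letter (mod 26):
V(21)−U(20)=1 → B
J(9)−A(0)=9 → J
M(12)−Q(16)=-4≡22 → W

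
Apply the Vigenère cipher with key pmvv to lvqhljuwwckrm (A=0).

ahlcavprlofmb

Repeat the key across the message: pmvvpmvvpmvvp
l(11)+p(15): 26≡0 → a
v(21)+m(12): 33≡7 → h
q(16)+v(21): 37≡11 → l
h(7)+v(21): 28≡2 → c
l(11)+p(15): 26≡0 → a
j(9)+m(12): 21 → v
u(20)+v(21): 41≡15 → p
w(22)+v(21): 43≡17 → r
w(22)+p(15): 37≡11 → l
c(2)+m(12): 14 → o
k(10)+v(21): 31≡5 → f
r(17)+v(21): 38≡12 → m
m(12)+p(15): 27≡1 → b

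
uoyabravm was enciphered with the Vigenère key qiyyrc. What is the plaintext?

Repeat the key across the ciphertext: qiyyrcqiy
u(20)−q(16): 4 → e
o(14)−i(8): 6 → g
y(24)−y(24): 0 → a
a(0)−y(24): -24≡2 → c
b(1)−r(17): -16≡10 → k
r(17)−c(2): 15 → p
a(0)−q(16): -16≡10 → k
v(21)−i(8): 13 → n
m(12)−y(24): -12≡14 → o

egackpkno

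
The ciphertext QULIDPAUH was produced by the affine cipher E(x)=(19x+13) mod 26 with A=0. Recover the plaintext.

The inverse of 19 mod 26 is 11, since 19·11=209≡1. Apply D(y)=11·(y−13) mod 26:
Q(16): 11·(16−13)=33≡7 → H
U(20): 11·(20−13)=77≡25 → Z
L(11): 11·(11−13)=-22≡4 → E
I(8): 11·(8−13)=-55≡23 → X
D(3): 11·(3−13)=-110≡20 → U
P(15): 11·(15−13)=22 → W
A(0): 11·(0−13)=-143≡13 → N
U(20): 11·(20−13)=77≡25 → Z
H(7): 11·(7−13)=-66≡12 → M

HZEXUWNZM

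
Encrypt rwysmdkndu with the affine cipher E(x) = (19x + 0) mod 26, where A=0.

lcoeufinfq

r(17): 19·17+0=323≡11 → l
w(22): 19·22+0=418≡2 → c
y(24): 19·24+0=456≡14 → o
s(18): 19·18+0=342≡4 → e
m(12): 19·12+0=228≡20 → u
d(3): 19·3+0=57≡5 → f
k(10): 19·10+0=190≡8 → i
n(13): 19·13+0=247≡13 → n
d(3): 19·3+0=57≡5 → f
u(20): 19·20+0=380≡16 → q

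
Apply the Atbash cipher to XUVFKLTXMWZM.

X(23) → C(2)
U(20) → F(5)
V(21) → E(4)
F(5) → U(20)
K(10) → P(15)
L(11) → O(14)
T(19) → G(6)
X(23) → C(2)
M(12) → N(13)
W(22) → D(3)
Z(25) → A(0)
M(12) → N(13)

CFEUPOGCNDAN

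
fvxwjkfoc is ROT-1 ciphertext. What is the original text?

f(5): 5−1=4 → e
v(21): 21−1=20 → u
x(23): 23−1=22 → w
w(22): 22−1=21 → v
j(9): 9−1=8 → i
k(10): 10−1=9 → j
f(5): 5−1=4 → e
o(14): 14−1=13 → n
c(2): 2−1=1 → b

euwvijenb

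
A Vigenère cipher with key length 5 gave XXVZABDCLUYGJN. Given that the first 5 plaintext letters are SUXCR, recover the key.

FDYXJ

Subtract each crib letter from the matching ciphertext letter (mod 26):
X(23)−S(18)=5 → F
X(23)−U(20)=3 → D
V(21)−X(23)=-2≡24 → Y
Z(25)−C(2)=23 → X
A(0)−R(17)=-17≡9 → J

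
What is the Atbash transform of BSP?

YHK

B(1) → Y(24)
S(18) → H(7)
P(15) → K(10)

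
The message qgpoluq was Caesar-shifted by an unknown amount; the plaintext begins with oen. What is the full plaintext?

oenmjso

From the crib: q(16)−o(14)=2, so the shift is 2.
Subtract 2 from each ciphertext letter:
q(16): 16−2=14 → o
g(6): 6−2=4 → e
p(15): 15−2=13 → n
o(14): 14−2=12 → m
l(11): 11−2=9 → j
u(20): 20−2=18 → s
q(16): 16−2=14 → o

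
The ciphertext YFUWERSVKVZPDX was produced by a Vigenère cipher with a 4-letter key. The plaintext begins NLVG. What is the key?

Subtract each crib letter from the matching ciphertext letter (mod 26):
Y(24)−N(13)=11 → L
F(5)−L(11)=-6≡20 → U
U(20)−V(21)=-1≡25 → Z
W(22)−G(6)=16 → Q

LUZQ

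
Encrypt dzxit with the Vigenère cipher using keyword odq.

Repeat the key across the message: odqod
d(3)+o(14): 17 → r
z(25)+d(3): 28≡2 → c
x(23)+q(16): 39≡13 → n
i(8)+o(14): 22 → w
t(19)+d(3): 22 → w

rcnww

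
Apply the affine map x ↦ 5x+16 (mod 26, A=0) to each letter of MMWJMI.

YYWJYE

M(12): 5·12+16=76≡24 → Y
M(12): 5·12+16=76≡24 → Y
W(22): 5·22+16=126≡22 → W
J(9): 5·9+16=61≡9 → J
M(12): 5·12+16=76≡24 → Y
I(8): 5·8+16=56≡4 → E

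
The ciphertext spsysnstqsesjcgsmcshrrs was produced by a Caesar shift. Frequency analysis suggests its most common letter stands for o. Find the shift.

4

The most frequent ciphertext letter is s (appears 9 times).
s is position 18; o is position 14.
Shift = 4.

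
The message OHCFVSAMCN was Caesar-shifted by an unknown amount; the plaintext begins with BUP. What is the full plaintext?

From the crib: O(14)−B(1)=13, so the shift is 13.
Subtract 13 from each ciphertext letter:
O(14): 14−13=1 → B
H(7): 7−13=-6≡20 → U
C(2): 2−13=-11≡15 → P
F(5): 5−13=-8≡18 → S
V(21): 21−13=8 → I
S(18): 18−13=5 → F
A(0): 0−13=-13≡13 → N
M(12): 12−13=-1≡25 → Z
C(2): 2−13=-11≡15 → P
N(13): 13−13=0 → A

BUPSIFNZPA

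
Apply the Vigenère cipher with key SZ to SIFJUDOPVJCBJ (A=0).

KHXIMCGONIUAB

Repeat the key across the message: SZSZSZSZSZSZS
S(18)+S(18): 36≡10 → K
I(8)+Z(25): 33≡7 → H
F(5)+S(18): 23 → X
J(9)+Z(25): 34≡8 → I
U(20)+S(18): 38≡12 → M
D(3)+Z(25): 28≡2 → C
O(14)+S(18): 32≡6 → G
P(15)+Z(25): 40≡14 → O
V(21)+S(18): 39≡13 → N
J(9)+Z(25): 34≡8 → I
C(2)+S(18): 20 → U
B(1)+Z(25): 26≡0 → A
J(9)+S(18): 27≡1 → B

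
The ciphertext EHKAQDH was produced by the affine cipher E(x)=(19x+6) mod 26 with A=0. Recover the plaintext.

ELSMGTL

The inverse of 19 mod 26 is 11, since 19·11=209≡1. Apply D(y)=11·(y−6) mod 26:
E(4): 11·(4−6)=-22≡4 → E
H(7): 11·(7−6)=11 → L
K(10): 11·(10−6)=44≡18 → S
A(0): 11·(0−6)=-66≡12 → M
Q(16): 11·(16−6)=110≡6 → G
D(3): 11·(3−6)=-33≡19 → T
H(7): 11·(7−6)=11 → L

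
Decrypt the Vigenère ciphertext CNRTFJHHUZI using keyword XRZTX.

FWSAIMQIBCL

Repeat the key across the ciphertext: XRZTXXRZTXX
C(2)−X(23): -21≡5 → F
N(13)−R(17): -4≡22 → W
R(17)−Z(25): -8≡18 → S
T(19)−T(19): 0 → A
F(5)−X(23): -18≡8 → I
J(9)−X(23): -14≡12 → M
H(7)−R(17): -10≡16 → Q
H(7)−Z(25): -18≡8 → I
U(20)−T(19): 1 → B
Z(25)−X(23): 2 → C
I(8)−X(23): -15≡11 → L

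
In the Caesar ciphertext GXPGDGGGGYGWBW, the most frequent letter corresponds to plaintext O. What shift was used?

The most frequent ciphertext letter is G (appears 7 times).
G is position 6; O is position 14.
Shift = -8≡18.

18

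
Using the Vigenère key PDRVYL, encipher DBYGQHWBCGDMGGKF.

SEPBOSLETBBXVJBA

Repeat the key across the message: PDRVYLPDRVYLPDRV
D(3)+P(15): 18 → S
B(1)+D(3): 4 → E
Y(24)+R(17): 41≡15 → P
G(6)+V(21): 27≡1 → B
Q(16)+Y(24): 40≡14 → O
H(7)+L(11): 18 → S
W(22)+P(15): 37≡11 → L
B(1)+D(3): 4 → E
C(2)+R(17): 19 → T
G(6)+V(21): 27≡1 → B
D(3)+Y(24): 27≡1 → B
M(12)+L(11): 23 → X
G(6)+P(15): 21 → V
G(6)+D(3): 9 → J
K(10)+R(17): 27≡1 → B
F(5)+V(21): 26≡0 → A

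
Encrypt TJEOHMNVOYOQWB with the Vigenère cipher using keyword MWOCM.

Repeat the key across the message: MWOCMMWOCMMWOC
T(19)+M(12): 31≡5 → F
J(9)+W(22): 31≡5 → F
E(4)+O(14): 18 → S
O(14)+C(2): 16 → Q
H(7)+M(12): 19 → T
M(12)+M(12): 24 → Y
N(13)+W(22): 35≡9 → J
V(21)+O(14): 35≡9 → J
O(14)+C(2): 16 → Q
Y(24)+M(12): 36≡10 → K
O(14)+M(12): 26≡0 → A
Q(16)+W(22): 38≡12 → M
W(22)+O(14): 36≡10 → K
B(1)+C(2): 3 → D

FFSQTYJJQKAMKD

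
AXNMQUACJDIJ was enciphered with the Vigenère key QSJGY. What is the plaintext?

Repeat the key across the ciphertext: QSJGYQSJGYQS
A(0)−Q(16): -16≡10 → K
X(23)−S(18): 5 → F
N(13)−J(9): 4 → E
M(12)−G(6): 6 → G
Q(16)−Y(24): -8≡18 → S
U(20)−Q(16): 4 → E
A(0)−S(18): -18≡8 → I
C(2)−J(9): -7≡19 → T
J(9)−G(6): 3 → D
D(3)−Y(24): -21≡5 → F
I(8)−Q(16): -8≡18 → S
J(9)−S(18): -9≡17 → R

KFEGSEITDFSR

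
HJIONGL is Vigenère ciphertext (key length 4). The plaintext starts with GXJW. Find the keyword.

Subtract each crib letter from the matching ciphertext letter (mod 26):
H(7)−G(6)=1 → B
J(9)−X(23)=-14≡12 → M
I(8)−J(9)=-1≡25 → Z
O(14)−W(22)=-8≡18 → S

BMZS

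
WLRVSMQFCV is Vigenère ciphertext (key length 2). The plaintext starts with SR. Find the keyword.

EU

Subtract each crib letter from the matching ciphertext letter (mod 26):
W(22)−S(18)=4 → E
L(11)−R(17)=-6≡20 → U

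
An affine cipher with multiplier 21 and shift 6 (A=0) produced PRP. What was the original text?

TDT

The inverse of 21 mod 26 is 5, since 21·5=105≡1. Apply D(y)=5·(y−6) mod 26:
P(15): 5·(15−6)=45≡19 → T
R(17): 5·(17−6)=55≡3 → D
P(15): 5·(15−6)=45≡19 → T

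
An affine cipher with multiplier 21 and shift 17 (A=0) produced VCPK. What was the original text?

The inverse of 21 mod 26 is 5, since 21·5=105≡1. Apply D(y)=5·(y−17) mod 26:
V(21): 5·(21−17)=20 → U
C(2): 5·(2−17)=-75≡3 → D
P(15): 5·(15−17)=-10≡16 → Q
K(10): 5·(10−17)=-35≡17 → R

UDQR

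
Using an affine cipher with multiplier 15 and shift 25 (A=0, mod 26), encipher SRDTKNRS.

S(18): 15·18+25=295≡9 → J
R(17): 15·17+25=280≡20 → U
D(3): 15·3+25=70≡18 → S
T(19): 15·19+25=310≡24 → Y
K(10): 15·10+25=175≡19 → T
N(13): 15·13+25=220≡12 → M
R(17): 15·17+25=280≡20 → U
S(18): 15·18+25=295≡9 → J

JUSYTMUJ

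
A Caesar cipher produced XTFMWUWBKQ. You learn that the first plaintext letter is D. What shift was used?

From the crib: X(23)−D(3)=20, so the shift is 20.

20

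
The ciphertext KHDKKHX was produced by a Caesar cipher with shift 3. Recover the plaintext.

K(10): 10−3=7 → H
H(7): 7−3=4 → E
D(3): 3−3=0 → A
K(10): 10−3=7 → H
K(10): 10−3=7 → H
H(7): 7−3=4 → E
X(23): 23−3=20 → U

HEAHHEU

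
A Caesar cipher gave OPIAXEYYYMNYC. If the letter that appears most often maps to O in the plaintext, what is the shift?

The most frequent ciphertext letter is Y (appears 4 times).
Y is position 24; O is position 14.
Shift = 10.

10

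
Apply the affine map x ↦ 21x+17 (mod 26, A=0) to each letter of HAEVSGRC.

IRXQFNKH

H(7): 21·7+17=164≡8 → I
A(0): 21·0+17=17 → R
E(4): 21·4+17=101≡23 → X
V(21): 21·21+17=458≡16 → Q
S(18): 21·18+17=395≡5 → F
G(6): 21·6+17=143≡13 → N
R(17): 21·17+17=374≡10 → K
C(2): 21·2+17=59≡7 → H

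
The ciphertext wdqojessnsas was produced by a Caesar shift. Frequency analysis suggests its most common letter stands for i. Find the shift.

The most frequent ciphertext letter is s (appears 4 times).
s is position 18; i is position 8.
Shift = 10.

10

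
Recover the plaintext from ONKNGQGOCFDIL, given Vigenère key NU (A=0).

Repeat the key across the ciphertext: NUNUNUNUNUNUN
O(14)−N(13): 1 → B
N(13)−U(20): -7≡19 → T
K(10)−N(13): -3≡23 → X
N(13)−U(20): -7≡19 → T
G(6)−N(13): -7≡19 → T
Q(16)−U(20): -4≡22 → W
G(6)−N(13): -7≡19 → T
O(14)−U(20): -6≡20 → U
C(2)−N(13): -11≡15 → P
F(5)−U(20): -15≡11 → L
D(3)−N(13): -10≡16 → Q
I(8)−U(20): -12≡14 → O
L(11)−N(13): -2≡24 → Y

BTXTTWTUPLQOY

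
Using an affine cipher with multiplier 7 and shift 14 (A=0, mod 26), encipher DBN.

JVB

D(3): 7·3+14=35≡9 → J
B(1): 7·1+14=21 → V
N(13): 7·13+14=105≡1 → B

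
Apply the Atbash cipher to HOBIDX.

SLYRWC

H(7) → S(18)
O(14) → L(11)
B(1) → Y(24)
I(8) → R(17)
D(3) → W(22)
X(23) → C(2)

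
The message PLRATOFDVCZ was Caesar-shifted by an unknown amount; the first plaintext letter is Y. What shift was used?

17

From the crib: P(15)−Y(24)=-9≡17, so the shift is 17.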